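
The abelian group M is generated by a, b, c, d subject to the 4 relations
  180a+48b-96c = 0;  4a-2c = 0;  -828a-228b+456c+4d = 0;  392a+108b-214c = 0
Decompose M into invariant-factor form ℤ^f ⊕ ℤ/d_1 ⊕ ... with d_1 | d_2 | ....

rank_ℚ(R)=4; free=4−4=0
SNF(R) diag = [2, 4, 12, 36] → torsion [2, 4, 12, 36]

Answer: M ≅ ℤ/2 ⊕ ℤ/4 ⊕ ℤ/12 ⊕ ℤ/36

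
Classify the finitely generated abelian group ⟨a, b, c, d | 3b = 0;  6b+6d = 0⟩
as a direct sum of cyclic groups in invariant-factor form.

Answer: M ≅ ℤ^2 ⊕ ℤ/3 ⊕ ℤ/6

Derivation:
rank_ℚ(R)=2; free=4−2=2
SNF(R) diag = [3, 6] → torsion [3, 6]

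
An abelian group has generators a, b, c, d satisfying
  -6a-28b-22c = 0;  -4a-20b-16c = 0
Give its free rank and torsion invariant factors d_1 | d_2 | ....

rank_ℚ(R)=2; free=4−2=2
SNF(R) diag = [2, 4] → torsion [2, 4]

Answer: M ≅ ℤ^2 ⊕ ℤ/2 ⊕ ℤ/4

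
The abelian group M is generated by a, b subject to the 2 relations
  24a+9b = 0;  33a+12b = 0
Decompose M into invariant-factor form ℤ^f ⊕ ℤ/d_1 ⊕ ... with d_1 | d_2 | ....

Answer: M ≅ ℤ/3 ⊕ ℤ/3

Derivation:
rank_ℚ(R)=2; free=2−2=0
SNF(R) diag = [3, 3] → torsion [3, 3]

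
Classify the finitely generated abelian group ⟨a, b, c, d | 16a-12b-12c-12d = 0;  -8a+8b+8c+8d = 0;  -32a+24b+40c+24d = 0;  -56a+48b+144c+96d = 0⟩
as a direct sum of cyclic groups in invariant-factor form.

Answer: M ≅ ℤ/4 ⊕ ℤ/8 ⊕ ℤ/16 ⊕ ℤ/48

Derivation:
rank_ℚ(R)=4; free=4−4=0
SNF(R) diag = [4, 8, 16, 48] → torsion [4, 8, 16, 48]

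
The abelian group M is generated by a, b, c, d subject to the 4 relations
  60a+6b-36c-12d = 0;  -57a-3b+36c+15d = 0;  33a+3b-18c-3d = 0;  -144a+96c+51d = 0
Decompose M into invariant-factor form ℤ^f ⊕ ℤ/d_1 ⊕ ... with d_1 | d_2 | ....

Answer: M ≅ ℤ/3 ⊕ ℤ/3 ⊕ ℤ/6 ⊕ ℤ/18

Derivation:
rank_ℚ(R)=4; free=4−4=0
SNF(R) diag = [3, 3, 6, 18] → torsion [3, 3, 6, 18]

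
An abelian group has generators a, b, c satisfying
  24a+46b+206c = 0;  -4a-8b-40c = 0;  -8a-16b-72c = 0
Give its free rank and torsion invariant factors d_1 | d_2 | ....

Answer: M ≅ ℤ/2 ⊕ ℤ/4 ⊕ ℤ/8

Derivation:
rank_ℚ(R)=3; free=3−3=0
SNF(R) diag = [2, 4, 8] → torsion [2, 4, 8]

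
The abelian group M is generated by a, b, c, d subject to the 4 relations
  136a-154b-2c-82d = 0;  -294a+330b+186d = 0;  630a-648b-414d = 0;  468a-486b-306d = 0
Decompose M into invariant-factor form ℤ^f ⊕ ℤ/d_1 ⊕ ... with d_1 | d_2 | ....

Answer: M ≅ ℤ/2 ⊕ ℤ/6 ⊕ ℤ/18 ⊕ ℤ/54

Derivation:
rank_ℚ(R)=4; free=4−4=0
SNF(R) diag = [2, 6, 18, 54] → torsion [2, 6, 18, 54]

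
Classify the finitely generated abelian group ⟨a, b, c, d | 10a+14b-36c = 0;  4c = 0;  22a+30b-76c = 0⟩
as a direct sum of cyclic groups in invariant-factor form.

rank_ℚ(R)=3; free=4−3=1
SNF(R) diag = [2, 4, 4] → torsion [2, 4, 4]

Answer: M ≅ ℤ^1 ⊕ ℤ/2 ⊕ ℤ/4 ⊕ ℤ/4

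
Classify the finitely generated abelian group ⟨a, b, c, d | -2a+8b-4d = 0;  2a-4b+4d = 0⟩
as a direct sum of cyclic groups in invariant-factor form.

Answer: M ≅ ℤ^2 ⊕ ℤ/2 ⊕ ℤ/4

Derivation:
rank_ℚ(R)=2; free=4−2=2
SNF(R) diag = [2, 4] → torsion [2, 4]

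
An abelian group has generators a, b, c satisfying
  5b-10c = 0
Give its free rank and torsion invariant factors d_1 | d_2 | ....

rank_ℚ(R)=1; free=3−1=2
SNF(R) diag = [5] → torsion [5]

Answer: M ≅ ℤ^2 ⊕ ℤ/5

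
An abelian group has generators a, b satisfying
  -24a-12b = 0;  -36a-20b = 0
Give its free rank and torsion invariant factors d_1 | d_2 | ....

Answer: M ≅ ℤ/4 ⊕ ℤ/12

Derivation:
rank_ℚ(R)=2; free=2−2=0
SNF(R) diag = [4, 12] → torsion [4, 12]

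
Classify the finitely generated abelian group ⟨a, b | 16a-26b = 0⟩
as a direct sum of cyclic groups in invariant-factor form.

rank_ℚ(R)=1; free=2−1=1
SNF(R) diag = [2] → torsion [2]

Answer: M ≅ ℤ^1 ⊕ ℤ/2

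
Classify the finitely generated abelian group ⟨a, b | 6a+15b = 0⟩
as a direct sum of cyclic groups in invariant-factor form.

Answer: M ≅ ℤ^1 ⊕ ℤ/3

Derivation:
rank_ℚ(R)=1; free=2−1=1
SNF(R) diag = [3] → torsion [3]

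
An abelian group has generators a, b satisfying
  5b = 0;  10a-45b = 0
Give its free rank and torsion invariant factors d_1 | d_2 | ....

rank_ℚ(R)=2; free=2−2=0
SNF(R) diag = [5, 10] → torsion [5, 10]

Answer: M ≅ ℤ/5 ⊕ ℤ/10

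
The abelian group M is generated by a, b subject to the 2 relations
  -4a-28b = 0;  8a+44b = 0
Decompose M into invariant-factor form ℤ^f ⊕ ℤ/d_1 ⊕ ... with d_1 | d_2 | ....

Answer: M ≅ ℤ/4 ⊕ ℤ/12

Derivation:
rank_ℚ(R)=2; free=2−2=0
SNF(R) diag = [4, 12] → torsion [4, 12]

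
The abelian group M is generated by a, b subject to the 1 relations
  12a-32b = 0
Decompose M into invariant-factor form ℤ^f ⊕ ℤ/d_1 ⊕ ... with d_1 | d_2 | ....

Answer: M ≅ ℤ^1 ⊕ ℤ/4

Derivation:
rank_ℚ(R)=1; free=2−1=1
SNF(R) diag = [4] → torsion [4]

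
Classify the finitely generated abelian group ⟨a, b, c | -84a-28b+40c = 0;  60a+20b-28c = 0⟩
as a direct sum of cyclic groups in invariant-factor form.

Answer: M ≅ ℤ^1 ⊕ ℤ/4 ⊕ ℤ/4

Derivation:
rank_ℚ(R)=2; free=3−2=1
SNF(R) diag = [4, 4] → torsion [4, 4]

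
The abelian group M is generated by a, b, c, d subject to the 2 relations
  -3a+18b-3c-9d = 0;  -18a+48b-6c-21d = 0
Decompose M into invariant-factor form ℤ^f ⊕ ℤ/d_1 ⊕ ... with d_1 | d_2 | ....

Answer: M ≅ ℤ^2 ⊕ ℤ/3 ⊕ ℤ/3

Derivation:
rank_ℚ(R)=2; free=4−2=2
SNF(R) diag = [3, 3] → torsion [3, 3]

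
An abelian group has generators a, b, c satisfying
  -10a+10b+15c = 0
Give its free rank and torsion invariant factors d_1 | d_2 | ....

rank_ℚ(R)=1; free=3−1=2
SNF(R) diag = [5] → torsion [5]

Answer: M ≅ ℤ^2 ⊕ ℤ/5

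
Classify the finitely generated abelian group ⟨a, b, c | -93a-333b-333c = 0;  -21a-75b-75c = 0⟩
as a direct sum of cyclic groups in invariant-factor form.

Answer: M ≅ ℤ^1 ⊕ ℤ/3 ⊕ ℤ/6

Derivation:
rank_ℚ(R)=2; free=3−2=1
SNF(R) diag = [3, 6] → torsion [3, 6]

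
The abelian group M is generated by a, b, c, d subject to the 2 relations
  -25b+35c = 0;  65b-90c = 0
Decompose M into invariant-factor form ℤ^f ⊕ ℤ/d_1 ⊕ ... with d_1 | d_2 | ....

rank_ℚ(R)=2; free=4−2=2
SNF(R) diag = [5, 5] → torsion [5, 5]

Answer: M ≅ ℤ^2 ⊕ ℤ/5 ⊕ ℤ/5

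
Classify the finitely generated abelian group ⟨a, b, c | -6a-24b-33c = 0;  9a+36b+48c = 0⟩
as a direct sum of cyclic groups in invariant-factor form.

rank_ℚ(R)=2; free=3−2=1
SNF(R) diag = [3, 3] → torsion [3, 3]

Answer: M ≅ ℤ^1 ⊕ ℤ/3 ⊕ ℤ/3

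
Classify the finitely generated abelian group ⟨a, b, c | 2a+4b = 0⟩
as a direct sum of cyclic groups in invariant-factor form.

Answer: M ≅ ℤ^2 ⊕ ℤ/2

Derivation:
rank_ℚ(R)=1; free=3−1=2
SNF(R) diag = [2] → torsion [2]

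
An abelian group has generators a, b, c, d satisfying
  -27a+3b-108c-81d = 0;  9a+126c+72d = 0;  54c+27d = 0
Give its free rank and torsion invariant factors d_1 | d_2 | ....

Answer: M ≅ ℤ^1 ⊕ ℤ/3 ⊕ ℤ/9 ⊕ ℤ/27

Derivation:
rank_ℚ(R)=3; free=4−3=1
SNF(R) diag = [3, 9, 27] → torsion [3, 9, 27]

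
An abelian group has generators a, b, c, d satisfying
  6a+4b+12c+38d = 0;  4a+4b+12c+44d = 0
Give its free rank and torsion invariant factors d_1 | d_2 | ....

Answer: M ≅ ℤ^2 ⊕ ℤ/2 ⊕ ℤ/4

Derivation:
rank_ℚ(R)=2; free=4−2=2
SNF(R) diag = [2, 4] → torsion [2, 4]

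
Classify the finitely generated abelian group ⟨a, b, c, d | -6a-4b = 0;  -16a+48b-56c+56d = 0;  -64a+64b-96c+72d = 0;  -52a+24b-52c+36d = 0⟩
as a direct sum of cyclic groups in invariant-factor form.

Answer: M ≅ ℤ/2 ⊕ ℤ/4 ⊕ ℤ/8 ⊕ ℤ/16

Derivation:
rank_ℚ(R)=4; free=4−4=0
SNF(R) diag = [2, 4, 8, 16] → torsion [2, 4, 8, 16]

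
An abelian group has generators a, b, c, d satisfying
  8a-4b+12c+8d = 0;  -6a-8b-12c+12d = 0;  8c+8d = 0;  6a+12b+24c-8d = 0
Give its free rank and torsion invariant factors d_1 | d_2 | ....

Answer: M ≅ ℤ/2 ⊕ ℤ/4 ⊕ ℤ/4 ⊕ ℤ/8

Derivation:
rank_ℚ(R)=4; free=4−4=0
SNF(R) diag = [2, 4, 4, 8] → torsion [2, 4, 4, 8]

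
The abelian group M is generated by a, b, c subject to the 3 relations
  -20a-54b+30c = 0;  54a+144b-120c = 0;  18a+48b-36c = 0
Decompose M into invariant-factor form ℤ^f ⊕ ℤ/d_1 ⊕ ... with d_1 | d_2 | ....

rank_ℚ(R)=3; free=3−3=0
SNF(R) diag = [2, 6, 12] → torsion [2, 6, 12]

Answer: M ≅ ℤ/2 ⊕ ℤ/6 ⊕ ℤ/12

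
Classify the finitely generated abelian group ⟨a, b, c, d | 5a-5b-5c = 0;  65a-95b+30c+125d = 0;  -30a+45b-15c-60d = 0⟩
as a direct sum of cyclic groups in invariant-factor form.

Answer: M ≅ ℤ^1 ⊕ ℤ/5 ⊕ ℤ/5 ⊕ ℤ/15

Derivation:
rank_ℚ(R)=3; free=4−3=1
SNF(R) diag = [5, 5, 15] → torsion [5, 5, 15]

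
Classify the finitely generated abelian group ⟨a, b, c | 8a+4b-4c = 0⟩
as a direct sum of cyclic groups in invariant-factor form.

rank_ℚ(R)=1; free=3−1=2
SNF(R) diag = [4] → torsion [4]

Answer: M ≅ ℤ^2 ⊕ ℤ/4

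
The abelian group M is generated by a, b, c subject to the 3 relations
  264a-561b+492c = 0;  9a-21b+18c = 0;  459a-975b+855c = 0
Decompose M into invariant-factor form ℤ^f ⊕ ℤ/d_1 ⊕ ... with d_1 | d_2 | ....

rank_ℚ(R)=3; free=3−3=0
SNF(R) diag = [3, 3, 9] → torsion [3, 3, 9]

Answer: M ≅ ℤ/3 ⊕ ℤ/3 ⊕ ℤ/9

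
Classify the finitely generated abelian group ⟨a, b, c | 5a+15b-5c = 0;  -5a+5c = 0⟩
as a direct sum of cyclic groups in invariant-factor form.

rank_ℚ(R)=2; free=3−2=1
SNF(R) diag = [5, 15] → torsion [5, 15]

Answer: M ≅ ℤ^1 ⊕ ℤ/5 ⊕ ℤ/15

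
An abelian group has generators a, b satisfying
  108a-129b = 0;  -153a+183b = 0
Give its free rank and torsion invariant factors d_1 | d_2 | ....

rank_ℚ(R)=2; free=2−2=0
SNF(R) diag = [3, 9] → torsion [3, 9]

Answer: M ≅ ℤ/3 ⊕ ℤ/9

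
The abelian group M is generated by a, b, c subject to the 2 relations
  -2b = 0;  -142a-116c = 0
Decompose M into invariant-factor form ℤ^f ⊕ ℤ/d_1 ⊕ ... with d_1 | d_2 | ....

Answer: M ≅ ℤ^1 ⊕ ℤ/2 ⊕ ℤ/2

Derivation:
rank_ℚ(R)=2; free=3−2=1
SNF(R) diag = [2, 2] → torsion [2, 2]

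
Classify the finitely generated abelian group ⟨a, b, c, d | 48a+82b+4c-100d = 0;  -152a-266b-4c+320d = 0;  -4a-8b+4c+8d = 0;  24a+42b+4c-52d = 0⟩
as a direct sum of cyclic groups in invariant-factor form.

Answer: M ≅ ℤ/2 ⊕ ℤ/4 ⊕ ℤ/4 ⊕ ℤ/8

Derivation:
rank_ℚ(R)=4; free=4−4=0
SNF(R) diag = [2, 4, 4, 8] → torsion [2, 4, 4, 8]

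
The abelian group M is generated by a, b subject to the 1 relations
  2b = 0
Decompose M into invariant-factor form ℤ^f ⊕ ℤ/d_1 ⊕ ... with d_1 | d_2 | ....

Answer: M ≅ ℤ^1 ⊕ ℤ/2

Derivation:
rank_ℚ(R)=1; free=2−1=1
SNF(R) diag = [2] → torsion [2]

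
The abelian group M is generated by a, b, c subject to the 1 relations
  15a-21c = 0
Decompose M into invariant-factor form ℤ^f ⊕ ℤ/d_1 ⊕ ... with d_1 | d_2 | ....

Answer: M ≅ ℤ^2 ⊕ ℤ/3

Derivation:
rank_ℚ(R)=1; free=3−1=2
SNF(R) diag = [3] → torsion [3]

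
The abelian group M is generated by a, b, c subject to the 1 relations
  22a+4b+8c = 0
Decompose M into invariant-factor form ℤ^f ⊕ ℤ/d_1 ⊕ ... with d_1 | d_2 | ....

rank_ℚ(R)=1; free=3−1=2
SNF(R) diag = [2] → torsion [2]

Answer: M ≅ ℤ^2 ⊕ ℤ/2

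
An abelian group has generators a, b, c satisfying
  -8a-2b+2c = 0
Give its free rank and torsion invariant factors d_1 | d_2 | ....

rank_ℚ(R)=1; free=3−1=2
SNF(R) diag = [2] → torsion [2]

Answer: M ≅ ℤ^2 ⊕ ℤ/2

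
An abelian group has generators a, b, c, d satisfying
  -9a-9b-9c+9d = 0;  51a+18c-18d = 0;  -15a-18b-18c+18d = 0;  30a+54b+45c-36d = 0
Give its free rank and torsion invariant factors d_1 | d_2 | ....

rank_ℚ(R)=4; free=4−4=0
SNF(R) diag = [3, 9, 9, 18] → torsion [3, 9, 9, 18]

Answer: M ≅ ℤ/3 ⊕ ℤ/9 ⊕ ℤ/9 ⊕ ℤ/18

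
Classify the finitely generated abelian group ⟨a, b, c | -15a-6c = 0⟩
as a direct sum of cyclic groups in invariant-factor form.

Answer: M ≅ ℤ^2 ⊕ ℤ/3

Derivation:
rank_ℚ(R)=1; free=3−1=2
SNF(R) diag = [3] → torsion [3]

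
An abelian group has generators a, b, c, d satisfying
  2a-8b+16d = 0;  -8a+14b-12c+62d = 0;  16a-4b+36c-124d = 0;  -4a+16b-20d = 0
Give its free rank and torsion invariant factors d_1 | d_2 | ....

rank_ℚ(R)=4; free=4−4=0
SNF(R) diag = [2, 6, 12, 12] → torsion [2, 6, 12, 12]

Answer: M ≅ ℤ/2 ⊕ ℤ/6 ⊕ ℤ/12 ⊕ ℤ/12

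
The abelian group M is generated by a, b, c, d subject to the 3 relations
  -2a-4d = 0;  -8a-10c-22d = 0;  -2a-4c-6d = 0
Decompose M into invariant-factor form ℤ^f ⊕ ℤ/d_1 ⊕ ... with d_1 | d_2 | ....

Answer: M ≅ ℤ^1 ⊕ ℤ/2 ⊕ ℤ/2 ⊕ ℤ/2

Derivation:
rank_ℚ(R)=3; free=4−3=1
SNF(R) diag = [2, 2, 2] → torsion [2, 2, 2]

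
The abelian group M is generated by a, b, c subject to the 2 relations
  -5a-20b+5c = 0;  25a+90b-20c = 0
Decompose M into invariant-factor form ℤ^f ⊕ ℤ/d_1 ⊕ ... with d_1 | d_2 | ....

rank_ℚ(R)=2; free=3−2=1
SNF(R) diag = [5, 5] → torsion [5, 5]

Answer: M ≅ ℤ^1 ⊕ ℤ/5 ⊕ ℤ/5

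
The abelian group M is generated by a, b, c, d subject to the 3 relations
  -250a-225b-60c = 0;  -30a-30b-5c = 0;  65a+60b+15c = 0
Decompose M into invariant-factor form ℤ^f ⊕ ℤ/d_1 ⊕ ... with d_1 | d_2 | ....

rank_ℚ(R)=3; free=4−3=1
SNF(R) diag = [5, 5, 15] → torsion [5, 5, 15]

Answer: M ≅ ℤ^1 ⊕ ℤ/5 ⊕ ℤ/5 ⊕ ℤ/15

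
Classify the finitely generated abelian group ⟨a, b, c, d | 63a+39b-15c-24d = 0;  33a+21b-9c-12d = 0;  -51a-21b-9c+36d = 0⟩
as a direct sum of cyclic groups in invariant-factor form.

Answer: M ≅ ℤ^1 ⊕ ℤ/3 ⊕ ℤ/6 ⊕ ℤ/12

Derivation:
rank_ℚ(R)=3; free=4−3=1
SNF(R) diag = [3, 6, 12] → torsion [3, 6, 12]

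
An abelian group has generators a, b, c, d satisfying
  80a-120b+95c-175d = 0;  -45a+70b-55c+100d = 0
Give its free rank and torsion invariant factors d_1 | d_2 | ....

rank_ℚ(R)=2; free=4−2=2
SNF(R) diag = [5, 5] → torsion [5, 5]

Answer: M ≅ ℤ^2 ⊕ ℤ/5 ⊕ ℤ/5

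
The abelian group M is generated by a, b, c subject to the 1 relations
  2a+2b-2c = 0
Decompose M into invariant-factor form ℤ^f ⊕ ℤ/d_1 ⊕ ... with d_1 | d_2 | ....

Answer: M ≅ ℤ^2 ⊕ ℤ/2

Derivation:
rank_ℚ(R)=1; free=3−1=2
SNF(R) diag = [2] → torsion [2]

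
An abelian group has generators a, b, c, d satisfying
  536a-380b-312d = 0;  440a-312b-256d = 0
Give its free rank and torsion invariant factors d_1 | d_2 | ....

rank_ℚ(R)=2; free=4−2=2
SNF(R) diag = [4, 8] → torsion [4, 8]

Answer: M ≅ ℤ^2 ⊕ ℤ/4 ⊕ ℤ/8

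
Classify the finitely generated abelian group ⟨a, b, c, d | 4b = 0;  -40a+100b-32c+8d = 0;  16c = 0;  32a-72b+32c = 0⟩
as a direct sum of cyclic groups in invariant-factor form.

Answer: M ≅ ℤ/4 ⊕ ℤ/8 ⊕ ℤ/16 ⊕ ℤ/32

Derivation:
rank_ℚ(R)=4; free=4−4=0
SNF(R) diag = [4, 8, 16, 32] → torsion [4, 8, 16, 32]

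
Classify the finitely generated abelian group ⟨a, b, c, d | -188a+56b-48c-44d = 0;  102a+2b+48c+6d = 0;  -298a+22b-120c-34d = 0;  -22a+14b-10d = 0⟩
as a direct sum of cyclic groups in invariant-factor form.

rank_ℚ(R)=4; free=4−4=0
SNF(R) diag = [2, 4, 12, 24] → torsion [2, 4, 12, 24]

Answer: M ≅ ℤ/2 ⊕ ℤ/4 ⊕ ℤ/12 ⊕ ℤ/24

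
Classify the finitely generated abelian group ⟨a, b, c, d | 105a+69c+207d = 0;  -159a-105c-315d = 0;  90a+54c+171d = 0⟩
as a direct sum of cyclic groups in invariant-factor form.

Answer: M ≅ ℤ^1 ⊕ ℤ/3 ⊕ ℤ/9 ⊕ ℤ/18

Derivation:
rank_ℚ(R)=3; free=4−3=1
SNF(R) diag = [3, 9, 18] → torsion [3, 9, 18]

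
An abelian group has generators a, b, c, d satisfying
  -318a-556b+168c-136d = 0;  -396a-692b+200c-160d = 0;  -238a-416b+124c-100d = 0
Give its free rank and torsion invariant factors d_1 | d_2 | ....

Answer: M ≅ ℤ^1 ⊕ ℤ/2 ⊕ ℤ/4 ⊕ ℤ/4

Derivation:
rank_ℚ(R)=3; free=4−3=1
SNF(R) diag = [2, 4, 4] → torsion [2, 4, 4]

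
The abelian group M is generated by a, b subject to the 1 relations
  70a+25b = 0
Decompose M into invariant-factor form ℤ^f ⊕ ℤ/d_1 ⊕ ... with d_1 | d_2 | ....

rank_ℚ(R)=1; free=2−1=1
SNF(R) diag = [5] → torsion [5]

Answer: M ≅ ℤ^1 ⊕ ℤ/5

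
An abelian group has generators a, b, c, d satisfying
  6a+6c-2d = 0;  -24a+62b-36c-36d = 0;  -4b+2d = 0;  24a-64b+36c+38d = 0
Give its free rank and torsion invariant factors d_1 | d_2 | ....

Answer: M ≅ ℤ/2 ⊕ ℤ/2 ⊕ ℤ/6 ⊕ ℤ/12

Derivation:
rank_ℚ(R)=4; free=4−4=0
SNF(R) diag = [2, 2, 6, 12] → torsion [2, 2, 6, 12]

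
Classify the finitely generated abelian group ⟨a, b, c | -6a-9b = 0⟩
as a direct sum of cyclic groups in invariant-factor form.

Answer: M ≅ ℤ^2 ⊕ ℤ/3

Derivation:
rank_ℚ(R)=1; free=3−1=2
SNF(R) diag = [3] → torsion [3]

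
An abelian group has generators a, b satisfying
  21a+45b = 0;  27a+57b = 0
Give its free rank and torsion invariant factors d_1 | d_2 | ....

Answer: M ≅ ℤ/3 ⊕ ℤ/6

Derivation:
rank_ℚ(R)=2; free=2−2=0
SNF(R) diag = [3, 6] → torsion [3, 6]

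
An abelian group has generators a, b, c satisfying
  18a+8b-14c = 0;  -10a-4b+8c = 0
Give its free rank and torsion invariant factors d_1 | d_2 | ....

Answer: M ≅ ℤ^1 ⊕ ℤ/2 ⊕ ℤ/2

Derivation:
rank_ℚ(R)=2; free=3−2=1
SNF(R) diag = [2, 2] → torsion [2, 2]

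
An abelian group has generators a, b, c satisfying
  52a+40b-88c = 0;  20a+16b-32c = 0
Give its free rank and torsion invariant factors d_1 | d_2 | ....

rank_ℚ(R)=2; free=3−2=1
SNF(R) diag = [4, 8] → torsion [4, 8]

Answer: M ≅ ℤ^1 ⊕ ℤ/4 ⊕ ℤ/8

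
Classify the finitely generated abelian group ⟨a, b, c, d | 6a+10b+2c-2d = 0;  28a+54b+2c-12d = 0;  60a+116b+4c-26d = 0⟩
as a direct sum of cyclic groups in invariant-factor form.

Answer: M ≅ ℤ^1 ⊕ ℤ/2 ⊕ ℤ/2 ⊕ ℤ/2

Derivation:
rank_ℚ(R)=3; free=4−3=1
SNF(R) diag = [2, 2, 2] → torsion [2, 2, 2]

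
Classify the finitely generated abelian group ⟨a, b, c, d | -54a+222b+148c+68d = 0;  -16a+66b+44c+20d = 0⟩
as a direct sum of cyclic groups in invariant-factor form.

rank_ℚ(R)=2; free=4−2=2
SNF(R) diag = [2, 2] → torsion [2, 2]

Answer: M ≅ ℤ^2 ⊕ ℤ/2 ⊕ ℤ/2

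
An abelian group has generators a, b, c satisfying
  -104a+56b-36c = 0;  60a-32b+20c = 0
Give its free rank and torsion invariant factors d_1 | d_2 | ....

rank_ℚ(R)=2; free=3−2=1
SNF(R) diag = [4, 4] → torsion [4, 4]

Answer: M ≅ ℤ^1 ⊕ ℤ/4 ⊕ ℤ/4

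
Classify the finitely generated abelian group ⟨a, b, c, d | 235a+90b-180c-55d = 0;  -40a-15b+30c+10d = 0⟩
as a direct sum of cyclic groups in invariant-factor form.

rank_ℚ(R)=2; free=4−2=2
SNF(R) diag = [5, 15] → torsion [5, 15]

Answer: M ≅ ℤ^2 ⊕ ℤ/5 ⊕ ℤ/15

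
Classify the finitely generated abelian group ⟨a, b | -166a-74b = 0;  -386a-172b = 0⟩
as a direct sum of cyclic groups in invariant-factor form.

rank_ℚ(R)=2; free=2−2=0
SNF(R) diag = [2, 6] → torsion [2, 6]

Answer: M ≅ ℤ/2 ⊕ ℤ/6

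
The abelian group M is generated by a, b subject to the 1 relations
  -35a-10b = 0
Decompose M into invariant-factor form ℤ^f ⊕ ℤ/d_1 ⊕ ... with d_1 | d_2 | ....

Answer: M ≅ ℤ^1 ⊕ ℤ/5

Derivation:
rank_ℚ(R)=1; free=2−1=1
SNF(R) diag = [5] → torsion [5]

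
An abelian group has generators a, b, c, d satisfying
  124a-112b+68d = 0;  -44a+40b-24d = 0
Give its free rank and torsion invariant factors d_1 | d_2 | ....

Answer: M ≅ ℤ^2 ⊕ ℤ/4 ⊕ ℤ/4

Derivation:
rank_ℚ(R)=2; free=4−2=2
SNF(R) diag = [4, 4] → torsion [4, 4]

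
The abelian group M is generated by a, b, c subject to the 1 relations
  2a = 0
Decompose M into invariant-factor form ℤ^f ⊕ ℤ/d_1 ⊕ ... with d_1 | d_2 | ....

Answer: M ≅ ℤ^2 ⊕ ℤ/2

Derivation:
rank_ℚ(R)=1; free=3−1=2
SNF(R) diag = [2] → torsion [2]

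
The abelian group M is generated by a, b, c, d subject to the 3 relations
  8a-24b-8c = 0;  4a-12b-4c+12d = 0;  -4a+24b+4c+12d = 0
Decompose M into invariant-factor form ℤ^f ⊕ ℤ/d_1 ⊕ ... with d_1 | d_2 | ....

rank_ℚ(R)=3; free=4−3=1
SNF(R) diag = [4, 12, 24] → torsion [4, 12, 24]

Answer: M ≅ ℤ^1 ⊕ ℤ/4 ⊕ ℤ/12 ⊕ ℤ/24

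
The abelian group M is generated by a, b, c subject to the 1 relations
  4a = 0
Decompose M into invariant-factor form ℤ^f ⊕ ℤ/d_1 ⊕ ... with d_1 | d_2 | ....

Answer: M ≅ ℤ^2 ⊕ ℤ/4

Derivation:
rank_ℚ(R)=1; free=3−1=2
SNF(R) diag = [4] → torsion [4]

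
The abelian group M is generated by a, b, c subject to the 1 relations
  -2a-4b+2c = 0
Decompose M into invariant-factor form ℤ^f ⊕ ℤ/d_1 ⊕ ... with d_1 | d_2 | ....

Answer: M ≅ ℤ^2 ⊕ ℤ/2

Derivation:
rank_ℚ(R)=1; free=3−1=2
SNF(R) diag = [2] → torsion [2]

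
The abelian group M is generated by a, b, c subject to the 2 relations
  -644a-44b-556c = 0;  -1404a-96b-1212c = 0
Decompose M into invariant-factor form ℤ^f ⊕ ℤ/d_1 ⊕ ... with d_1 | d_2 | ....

Answer: M ≅ ℤ^1 ⊕ ℤ/4 ⊕ ℤ/12

Derivation:
rank_ℚ(R)=2; free=3−2=1
SNF(R) diag = [4, 12] → torsion [4, 12]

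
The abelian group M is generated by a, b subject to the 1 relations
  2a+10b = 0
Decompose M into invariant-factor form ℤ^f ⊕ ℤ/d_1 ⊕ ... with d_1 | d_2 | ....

rank_ℚ(R)=1; free=2−1=1
SNF(R) diag = [2] → torsion [2]

Answer: M ≅ ℤ^1 ⊕ ℤ/2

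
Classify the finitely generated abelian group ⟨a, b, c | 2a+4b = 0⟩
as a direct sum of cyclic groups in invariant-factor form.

rank_ℚ(R)=1; free=3−1=2
SNF(R) diag = [2] → torsion [2]

Answer: M ≅ ℤ^2 ⊕ ℤ/2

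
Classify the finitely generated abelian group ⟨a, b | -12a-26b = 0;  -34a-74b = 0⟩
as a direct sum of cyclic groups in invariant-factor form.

Answer: M ≅ ℤ/2 ⊕ ℤ/2

Derivation:
rank_ℚ(R)=2; free=2−2=0
SNF(R) diag = [2, 2] → torsion [2, 2]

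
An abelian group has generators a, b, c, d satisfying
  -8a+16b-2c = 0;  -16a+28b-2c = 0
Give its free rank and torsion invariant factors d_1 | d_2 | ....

Answer: M ≅ ℤ^2 ⊕ ℤ/2 ⊕ ℤ/4

Derivation:
rank_ℚ(R)=2; free=4−2=2
SNF(R) diag = [2, 4] → torsion [2, 4]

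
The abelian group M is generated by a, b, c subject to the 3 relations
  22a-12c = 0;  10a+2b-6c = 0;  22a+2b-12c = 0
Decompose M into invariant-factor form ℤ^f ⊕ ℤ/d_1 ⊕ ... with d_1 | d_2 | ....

rank_ℚ(R)=3; free=3−3=0
SNF(R) diag = [2, 2, 6] → torsion [2, 2, 6]

Answer: M ≅ ℤ/2 ⊕ ℤ/2 ⊕ ℤ/6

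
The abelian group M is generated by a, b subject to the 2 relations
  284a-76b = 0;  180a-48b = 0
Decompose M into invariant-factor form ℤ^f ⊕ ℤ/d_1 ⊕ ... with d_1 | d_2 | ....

rank_ℚ(R)=2; free=2−2=0
SNF(R) diag = [4, 12] → torsion [4, 12]

Answer: M ≅ ℤ/4 ⊕ ℤ/12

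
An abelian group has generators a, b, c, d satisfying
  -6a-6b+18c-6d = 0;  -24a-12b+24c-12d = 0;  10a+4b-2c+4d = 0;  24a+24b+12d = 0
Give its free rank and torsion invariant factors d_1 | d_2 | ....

rank_ℚ(R)=4; free=4−4=0
SNF(R) diag = [2, 6, 12, 24] → torsion [2, 6, 12, 24]

Answer: M ≅ ℤ/2 ⊕ ℤ/6 ⊕ ℤ/12 ⊕ ℤ/24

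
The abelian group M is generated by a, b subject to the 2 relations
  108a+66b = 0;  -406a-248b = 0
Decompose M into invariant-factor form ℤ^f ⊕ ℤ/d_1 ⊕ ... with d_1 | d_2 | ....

rank_ℚ(R)=2; free=2−2=0
SNF(R) diag = [2, 6] → torsion [2, 6]

Answer: M ≅ ℤ/2 ⊕ ℤ/6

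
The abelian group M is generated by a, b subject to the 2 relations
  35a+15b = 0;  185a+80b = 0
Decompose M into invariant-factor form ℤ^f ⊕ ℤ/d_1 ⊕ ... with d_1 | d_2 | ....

Answer: M ≅ ℤ/5 ⊕ ℤ/5

Derivation:
rank_ℚ(R)=2; free=2−2=0
SNF(R) diag = [5, 5] → torsion [5, 5]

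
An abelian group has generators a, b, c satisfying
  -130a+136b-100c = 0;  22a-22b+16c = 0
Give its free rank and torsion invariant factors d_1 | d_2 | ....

rank_ℚ(R)=2; free=3−2=1
SNF(R) diag = [2, 6] → torsion [2, 6]

Answer: M ≅ ℤ^1 ⊕ ℤ/2 ⊕ ℤ/6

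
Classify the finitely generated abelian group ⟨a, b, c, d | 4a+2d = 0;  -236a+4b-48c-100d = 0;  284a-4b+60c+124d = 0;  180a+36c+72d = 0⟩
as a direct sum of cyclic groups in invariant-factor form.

Answer: M ≅ ℤ/2 ⊕ ℤ/4 ⊕ ℤ/12 ⊕ ℤ/36

Derivation:
rank_ℚ(R)=4; free=4−4=0
SNF(R) diag = [2, 4, 12, 36] → torsion [2, 4, 12, 36]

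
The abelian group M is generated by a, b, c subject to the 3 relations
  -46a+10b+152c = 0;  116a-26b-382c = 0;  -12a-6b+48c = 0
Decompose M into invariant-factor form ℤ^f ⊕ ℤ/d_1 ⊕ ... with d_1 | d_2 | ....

Answer: M ≅ ℤ/2 ⊕ ℤ/6 ⊕ ℤ/18

Derivation:
rank_ℚ(R)=3; free=3−3=0
SNF(R) diag = [2, 6, 18] → torsion [2, 6, 18]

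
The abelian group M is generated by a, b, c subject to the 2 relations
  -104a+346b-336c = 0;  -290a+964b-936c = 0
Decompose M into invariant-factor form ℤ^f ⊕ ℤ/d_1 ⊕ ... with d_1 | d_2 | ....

rank_ℚ(R)=2; free=3−2=1
SNF(R) diag = [2, 6] → torsion [2, 6]

Answer: M ≅ ℤ^1 ⊕ ℤ/2 ⊕ ℤ/6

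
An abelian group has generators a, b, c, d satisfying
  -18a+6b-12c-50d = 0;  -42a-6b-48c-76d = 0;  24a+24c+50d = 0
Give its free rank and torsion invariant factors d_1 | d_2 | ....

rank_ℚ(R)=3; free=4−3=1
SNF(R) diag = [2, 6, 12] → torsion [2, 6, 12]

Answer: M ≅ ℤ^1 ⊕ ℤ/2 ⊕ ℤ/6 ⊕ ℤ/12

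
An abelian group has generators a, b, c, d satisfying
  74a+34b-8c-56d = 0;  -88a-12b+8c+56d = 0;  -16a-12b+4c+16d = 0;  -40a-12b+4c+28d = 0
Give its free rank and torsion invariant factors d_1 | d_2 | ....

Answer: M ≅ ℤ/2 ⊕ ℤ/4 ⊕ ℤ/4 ⊕ ℤ/12

Derivation:
rank_ℚ(R)=4; free=4−4=0
SNF(R) diag = [2, 4, 4, 12] → torsion [2, 4, 4, 12]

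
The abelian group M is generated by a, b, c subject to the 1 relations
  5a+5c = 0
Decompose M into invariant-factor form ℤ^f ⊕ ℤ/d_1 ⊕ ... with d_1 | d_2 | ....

rank_ℚ(R)=1; free=3−1=2
SNF(R) diag = [5] → torsion [5]

Answer: M ≅ ℤ^2 ⊕ ℤ/5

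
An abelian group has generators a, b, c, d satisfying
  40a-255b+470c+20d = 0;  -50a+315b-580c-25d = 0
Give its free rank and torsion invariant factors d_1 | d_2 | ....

Answer: M ≅ ℤ^2 ⊕ ℤ/5 ⊕ ℤ/15

Derivation:
rank_ℚ(R)=2; free=4−2=2
SNF(R) diag = [5, 15] → torsion [5, 15]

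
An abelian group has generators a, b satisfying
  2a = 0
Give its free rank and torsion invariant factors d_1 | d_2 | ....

Answer: M ≅ ℤ^1 ⊕ ℤ/2

Derivation:
rank_ℚ(R)=1; free=2−1=1
SNF(R) diag = [2] → torsion [2]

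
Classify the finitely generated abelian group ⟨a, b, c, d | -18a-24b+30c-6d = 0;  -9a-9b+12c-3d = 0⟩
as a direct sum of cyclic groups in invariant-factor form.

rank_ℚ(R)=2; free=4−2=2
SNF(R) diag = [3, 6] → torsion [3, 6]

Answer: M ≅ ℤ^2 ⊕ ℤ/3 ⊕ ℤ/6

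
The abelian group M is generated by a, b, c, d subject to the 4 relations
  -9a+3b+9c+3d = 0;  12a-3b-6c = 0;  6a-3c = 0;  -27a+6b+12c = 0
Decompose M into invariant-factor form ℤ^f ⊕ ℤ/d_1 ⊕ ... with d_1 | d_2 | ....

Answer: M ≅ ℤ/3 ⊕ ℤ/3 ⊕ ℤ/3 ⊕ ℤ/3

Derivation:
rank_ℚ(R)=4; free=4−4=0
SNF(R) diag = [3, 3, 3, 3] → torsion [3, 3, 3, 3]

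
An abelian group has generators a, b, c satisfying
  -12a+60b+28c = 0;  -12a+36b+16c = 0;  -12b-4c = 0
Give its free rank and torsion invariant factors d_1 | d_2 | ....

Answer: M ≅ ℤ/4 ⊕ ℤ/12 ⊕ ℤ/12

Derivation:
rank_ℚ(R)=3; free=3−3=0
SNF(R) diag = [4, 12, 12] → torsion [4, 12, 12]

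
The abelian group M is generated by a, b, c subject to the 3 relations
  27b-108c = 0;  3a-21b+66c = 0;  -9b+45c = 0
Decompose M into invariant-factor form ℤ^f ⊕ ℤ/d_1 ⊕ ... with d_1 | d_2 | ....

Answer: M ≅ ℤ/3 ⊕ ℤ/9 ⊕ ℤ/27

Derivation:
rank_ℚ(R)=3; free=3−3=0
SNF(R) diag = [3, 9, 27] → torsion [3, 9, 27]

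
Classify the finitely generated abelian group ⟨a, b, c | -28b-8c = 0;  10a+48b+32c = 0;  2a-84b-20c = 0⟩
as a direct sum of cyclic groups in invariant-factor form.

Answer: M ≅ ℤ/2 ⊕ ℤ/4 ⊕ ℤ/12

Derivation:
rank_ℚ(R)=3; free=3−3=0
SNF(R) diag = [2, 4, 12] → torsion [2, 4, 12]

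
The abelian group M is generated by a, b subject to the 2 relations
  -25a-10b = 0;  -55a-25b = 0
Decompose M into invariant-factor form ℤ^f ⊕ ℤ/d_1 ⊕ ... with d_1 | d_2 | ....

rank_ℚ(R)=2; free=2−2=0
SNF(R) diag = [5, 15] → torsion [5, 15]

Answer: M ≅ ℤ/5 ⊕ ℤ/15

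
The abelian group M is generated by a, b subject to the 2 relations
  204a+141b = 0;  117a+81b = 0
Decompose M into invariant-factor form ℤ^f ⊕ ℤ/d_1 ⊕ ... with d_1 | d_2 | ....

rank_ℚ(R)=2; free=2−2=0
SNF(R) diag = [3, 9] → torsion [3, 9]

Answer: M ≅ ℤ/3 ⊕ ℤ/9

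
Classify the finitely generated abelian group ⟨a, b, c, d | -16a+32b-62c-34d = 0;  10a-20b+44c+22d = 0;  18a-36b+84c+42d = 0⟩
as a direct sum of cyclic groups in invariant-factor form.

Answer: M ≅ ℤ^1 ⊕ ℤ/2 ⊕ ℤ/6 ⊕ ℤ/12

Derivation:
rank_ℚ(R)=3; free=4−3=1
SNF(R) diag = [2, 6, 12] → torsion [2, 6, 12]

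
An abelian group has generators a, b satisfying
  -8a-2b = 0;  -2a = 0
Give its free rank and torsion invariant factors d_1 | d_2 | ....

Answer: M ≅ ℤ/2 ⊕ ℤ/2

Derivation:
rank_ℚ(R)=2; free=2−2=0
SNF(R) diag = [2, 2] → torsion [2, 2]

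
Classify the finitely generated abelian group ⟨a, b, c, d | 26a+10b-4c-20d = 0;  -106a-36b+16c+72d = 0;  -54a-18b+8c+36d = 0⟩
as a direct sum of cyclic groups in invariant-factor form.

Answer: M ≅ ℤ^1 ⊕ ℤ/2 ⊕ ℤ/2 ⊕ ℤ/4

Derivation:
rank_ℚ(R)=3; free=4−3=1
SNF(R) diag = [2, 2, 4] → torsion [2, 2, 4]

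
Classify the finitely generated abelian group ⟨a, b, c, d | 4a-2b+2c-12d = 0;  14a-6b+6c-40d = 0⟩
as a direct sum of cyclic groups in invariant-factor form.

Answer: M ≅ ℤ^2 ⊕ ℤ/2 ⊕ ℤ/2

Derivation:
rank_ℚ(R)=2; free=4−2=2
SNF(R) diag = [2, 2] → torsion [2, 2]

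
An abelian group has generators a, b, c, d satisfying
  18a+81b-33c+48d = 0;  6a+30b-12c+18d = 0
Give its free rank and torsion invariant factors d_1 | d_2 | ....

rank_ℚ(R)=2; free=4−2=2
SNF(R) diag = [3, 6] → torsion [3, 6]

Answer: M ≅ ℤ^2 ⊕ ℤ/3 ⊕ ℤ/6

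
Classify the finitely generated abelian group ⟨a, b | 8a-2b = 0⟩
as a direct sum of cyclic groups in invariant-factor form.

Answer: M ≅ ℤ^1 ⊕ ℤ/2

Derivation:
rank_ℚ(R)=1; free=2−1=1
SNF(R) diag = [2] → torsion [2]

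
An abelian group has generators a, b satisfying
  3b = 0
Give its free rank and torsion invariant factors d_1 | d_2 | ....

rank_ℚ(R)=1; free=2−1=1
SNF(R) diag = [3] → torsion [3]

Answer: M ≅ ℤ^1 ⊕ ℤ/3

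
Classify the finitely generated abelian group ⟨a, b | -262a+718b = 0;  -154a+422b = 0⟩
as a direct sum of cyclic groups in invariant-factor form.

Answer: M ≅ ℤ/2 ⊕ ℤ/4

Derivation:
rank_ℚ(R)=2; free=2−2=0
SNF(R) diag = [2, 4] → torsion [2, 4]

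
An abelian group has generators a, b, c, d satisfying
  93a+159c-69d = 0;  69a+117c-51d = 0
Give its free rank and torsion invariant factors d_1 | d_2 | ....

rank_ℚ(R)=2; free=4−2=2
SNF(R) diag = [3, 6] → torsion [3, 6]

Answer: M ≅ ℤ^2 ⊕ ℤ/3 ⊕ ℤ/6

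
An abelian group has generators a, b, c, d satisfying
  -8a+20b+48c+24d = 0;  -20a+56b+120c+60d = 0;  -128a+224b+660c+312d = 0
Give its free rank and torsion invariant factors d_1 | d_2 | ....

rank_ℚ(R)=3; free=4−3=1
SNF(R) diag = [4, 12, 36] → torsion [4, 12, 36]

Answer: M ≅ ℤ^1 ⊕ ℤ/4 ⊕ ℤ/12 ⊕ ℤ/36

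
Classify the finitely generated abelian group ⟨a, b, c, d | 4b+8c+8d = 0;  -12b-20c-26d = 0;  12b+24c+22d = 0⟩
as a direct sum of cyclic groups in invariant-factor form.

rank_ℚ(R)=3; free=4−3=1
SNF(R) diag = [2, 4, 4] → torsion [2, 4, 4]

Answer: M ≅ ℤ^1 ⊕ ℤ/2 ⊕ ℤ/4 ⊕ ℤ/4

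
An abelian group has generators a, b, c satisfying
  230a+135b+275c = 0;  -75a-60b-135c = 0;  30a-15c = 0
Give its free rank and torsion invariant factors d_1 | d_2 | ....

rank_ℚ(R)=3; free=3−3=0
SNF(R) diag = [5, 15, 45] → torsion [5, 15, 45]

Answer: M ≅ ℤ/5 ⊕ ℤ/15 ⊕ ℤ/45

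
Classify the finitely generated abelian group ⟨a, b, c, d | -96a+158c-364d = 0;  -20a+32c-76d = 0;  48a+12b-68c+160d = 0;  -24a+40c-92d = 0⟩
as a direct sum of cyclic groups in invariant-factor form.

rank_ℚ(R)=4; free=4−4=0
SNF(R) diag = [2, 4, 12, 12] → torsion [2, 4, 12, 12]

Answer: M ≅ ℤ/2 ⊕ ℤ/4 ⊕ ℤ/12 ⊕ ℤ/12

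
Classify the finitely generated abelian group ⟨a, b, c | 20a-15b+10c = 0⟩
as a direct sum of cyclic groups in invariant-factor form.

rank_ℚ(R)=1; free=3−1=2
SNF(R) diag = [5] → torsion [5]

Answer: M ≅ ℤ^2 ⊕ ℤ/5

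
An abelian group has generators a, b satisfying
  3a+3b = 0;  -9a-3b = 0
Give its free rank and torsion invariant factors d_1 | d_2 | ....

rank_ℚ(R)=2; free=2−2=0
SNF(R) diag = [3, 6] → torsion [3, 6]

Answer: M ≅ ℤ/3 ⊕ ℤ/6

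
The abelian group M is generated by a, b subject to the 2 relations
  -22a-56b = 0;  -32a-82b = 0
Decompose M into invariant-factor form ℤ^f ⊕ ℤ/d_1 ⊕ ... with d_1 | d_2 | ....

rank_ℚ(R)=2; free=2−2=0
SNF(R) diag = [2, 6] → torsion [2, 6]

Answer: M ≅ ℤ/2 ⊕ ℤ/6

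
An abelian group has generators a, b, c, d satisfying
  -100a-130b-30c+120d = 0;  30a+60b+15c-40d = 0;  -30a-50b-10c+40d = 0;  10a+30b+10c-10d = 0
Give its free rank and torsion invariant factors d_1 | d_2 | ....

rank_ℚ(R)=4; free=4−4=0
SNF(R) diag = [5, 10, 10, 30] → torsion [5, 10, 10, 30]

Answer: M ≅ ℤ/5 ⊕ ℤ/10 ⊕ ℤ/10 ⊕ ℤ/30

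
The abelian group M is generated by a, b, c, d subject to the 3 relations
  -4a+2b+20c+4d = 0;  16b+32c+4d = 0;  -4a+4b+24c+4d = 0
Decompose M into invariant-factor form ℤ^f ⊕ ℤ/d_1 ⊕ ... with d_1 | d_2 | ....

Answer: M ≅ ℤ^1 ⊕ ℤ/2 ⊕ ℤ/4 ⊕ ℤ/4

Derivation:
rank_ℚ(R)=3; free=4−3=1
SNF(R) diag = [2, 4, 4] → torsion [2, 4, 4]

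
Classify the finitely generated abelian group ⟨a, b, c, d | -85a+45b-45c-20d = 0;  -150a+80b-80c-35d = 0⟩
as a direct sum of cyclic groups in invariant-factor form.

Answer: M ≅ ℤ^2 ⊕ ℤ/5 ⊕ ℤ/5

Derivation:
rank_ℚ(R)=2; free=4−2=2
SNF(R) diag = [5, 5] → torsion [5, 5]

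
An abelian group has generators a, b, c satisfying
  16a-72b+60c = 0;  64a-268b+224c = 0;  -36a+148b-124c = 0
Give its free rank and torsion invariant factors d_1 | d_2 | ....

Answer: M ≅ ℤ/4 ⊕ ℤ/4 ⊕ ℤ/4

Derivation:
rank_ℚ(R)=3; free=3−3=0
SNF(R) diag = [4, 4, 4] → torsion [4, 4, 4]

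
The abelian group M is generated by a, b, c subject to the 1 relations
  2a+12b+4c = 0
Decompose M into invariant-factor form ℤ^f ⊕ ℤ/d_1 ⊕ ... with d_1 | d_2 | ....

rank_ℚ(R)=1; free=3−1=2
SNF(R) diag = [2] → torsion [2]

Answer: M ≅ ℤ^2 ⊕ ℤ/2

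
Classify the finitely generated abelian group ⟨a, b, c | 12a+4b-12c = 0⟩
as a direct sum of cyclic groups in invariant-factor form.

rank_ℚ(R)=1; free=3−1=2
SNF(R) diag = [4] → torsion [4]

Answer: M ≅ ℤ^2 ⊕ ℤ/4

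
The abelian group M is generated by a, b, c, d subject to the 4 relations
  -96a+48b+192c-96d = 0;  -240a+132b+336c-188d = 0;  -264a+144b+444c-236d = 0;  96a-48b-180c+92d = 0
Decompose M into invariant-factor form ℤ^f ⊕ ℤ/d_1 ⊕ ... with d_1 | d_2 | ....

Answer: M ≅ ℤ/4 ⊕ ℤ/12 ⊕ ℤ/24 ⊕ ℤ/48

Derivation:
rank_ℚ(R)=4; free=4−4=0
SNF(R) diag = [4, 12, 24, 48] → torsion [4, 12, 24, 48]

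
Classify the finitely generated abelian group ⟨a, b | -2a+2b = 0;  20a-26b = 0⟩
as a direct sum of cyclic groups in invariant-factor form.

rank_ℚ(R)=2; free=2−2=0
SNF(R) diag = [2, 6] → torsion [2, 6]

Answer: M ≅ ℤ/2 ⊕ ℤ/6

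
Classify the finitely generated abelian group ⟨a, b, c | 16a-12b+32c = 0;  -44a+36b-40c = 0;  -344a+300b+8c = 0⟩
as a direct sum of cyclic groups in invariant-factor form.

rank_ℚ(R)=3; free=3−3=0
SNF(R) diag = [4, 12, 24] → torsion [4, 12, 24]

Answer: M ≅ ℤ/4 ⊕ ℤ/12 ⊕ ℤ/24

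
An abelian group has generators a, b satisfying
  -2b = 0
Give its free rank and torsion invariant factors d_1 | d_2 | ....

rank_ℚ(R)=1; free=2−1=1
SNF(R) diag = [2] → torsion [2]

Answer: M ≅ ℤ^1 ⊕ ℤ/2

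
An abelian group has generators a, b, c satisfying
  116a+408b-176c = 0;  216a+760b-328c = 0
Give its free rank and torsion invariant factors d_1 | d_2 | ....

Answer: M ≅ ℤ^1 ⊕ ℤ/4 ⊕ ℤ/8

Derivation:
rank_ℚ(R)=2; free=3−2=1
SNF(R) diag = [4, 8] → torsion [4, 8]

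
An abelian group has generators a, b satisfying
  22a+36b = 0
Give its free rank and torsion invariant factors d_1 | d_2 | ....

rank_ℚ(R)=1; free=2−1=1
SNF(R) diag = [2] → torsion [2]

Answer: M ≅ ℤ^1 ⊕ ℤ/2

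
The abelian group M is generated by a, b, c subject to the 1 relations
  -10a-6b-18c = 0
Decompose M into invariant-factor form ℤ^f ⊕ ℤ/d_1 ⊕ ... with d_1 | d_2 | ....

Answer: M ≅ ℤ^2 ⊕ ℤ/2

Derivation:
rank_ℚ(R)=1; free=3−1=2
SNF(R) diag = [2] → torsion [2]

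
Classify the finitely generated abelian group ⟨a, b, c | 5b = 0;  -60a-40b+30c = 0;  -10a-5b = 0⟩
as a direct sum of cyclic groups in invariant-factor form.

Answer: M ≅ ℤ/5 ⊕ ℤ/10 ⊕ ℤ/30

Derivation:
rank_ℚ(R)=3; free=3−3=0
SNF(R) diag = [5, 10, 30] → torsion [5, 10, 30]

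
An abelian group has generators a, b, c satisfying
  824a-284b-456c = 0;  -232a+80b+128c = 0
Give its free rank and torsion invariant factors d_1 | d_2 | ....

Answer: M ≅ ℤ^1 ⊕ ℤ/4 ⊕ ℤ/8

Derivation:
rank_ℚ(R)=2; free=3−2=1
SNF(R) diag = [4, 8] → torsion [4, 8]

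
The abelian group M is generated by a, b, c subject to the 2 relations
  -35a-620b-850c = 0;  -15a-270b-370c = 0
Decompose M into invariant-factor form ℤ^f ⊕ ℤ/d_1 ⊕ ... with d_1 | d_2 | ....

Answer: M ≅ ℤ^1 ⊕ ℤ/5 ⊕ ℤ/10

Derivation:
rank_ℚ(R)=2; free=3−2=1
SNF(R) diag = [5, 10] → torsion [5, 10]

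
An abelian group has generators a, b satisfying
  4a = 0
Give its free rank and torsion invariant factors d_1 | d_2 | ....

rank_ℚ(R)=1; free=2−1=1
SNF(R) diag = [4] → torsion [4]

Answer: M ≅ ℤ^1 ⊕ ℤ/4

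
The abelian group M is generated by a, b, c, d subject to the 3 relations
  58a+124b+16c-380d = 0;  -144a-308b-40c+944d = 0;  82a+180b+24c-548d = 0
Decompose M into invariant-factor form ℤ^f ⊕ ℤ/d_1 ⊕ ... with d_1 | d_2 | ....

Answer: M ≅ ℤ^1 ⊕ ℤ/2 ⊕ ℤ/4 ⊕ ℤ/8

Derivation:
rank_ℚ(R)=3; free=4−3=1
SNF(R) diag = [2, 4, 8] → torsion [2, 4, 8]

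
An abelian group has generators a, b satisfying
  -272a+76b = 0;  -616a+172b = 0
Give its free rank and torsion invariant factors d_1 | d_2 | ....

rank_ℚ(R)=2; free=2−2=0
SNF(R) diag = [4, 8] → torsion [4, 8]

Answer: M ≅ ℤ/4 ⊕ ℤ/8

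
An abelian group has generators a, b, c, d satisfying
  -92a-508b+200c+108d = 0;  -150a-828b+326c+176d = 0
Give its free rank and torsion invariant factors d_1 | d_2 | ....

rank_ℚ(R)=2; free=4−2=2
SNF(R) diag = [2, 4] → torsion [2, 4]

Answer: M ≅ ℤ^2 ⊕ ℤ/2 ⊕ ℤ/4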